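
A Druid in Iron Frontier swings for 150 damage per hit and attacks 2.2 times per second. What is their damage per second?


DPS = damage * attack_speed
= 150 * 2.2
= 330.0

330.0 DPS


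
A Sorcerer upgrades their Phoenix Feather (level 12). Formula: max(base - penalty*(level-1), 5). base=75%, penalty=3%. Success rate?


raw_rate = 75 - 3 * (12 - 1)
= 75 - 3 * 11
= 75 - 33
= 42
Apply floor: max(42, 5) = 42%

42%


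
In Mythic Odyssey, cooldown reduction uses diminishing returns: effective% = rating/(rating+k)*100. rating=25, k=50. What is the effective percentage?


effective% = rating / (rating + k) * 100
= 25 / (25 + 50) * 100
= 25 / 75 * 100
= 0.333333 * 100
= 33.33%

33.33%


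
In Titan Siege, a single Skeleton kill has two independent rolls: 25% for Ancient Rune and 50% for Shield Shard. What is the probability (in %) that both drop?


For independent events, P(both) = P(A) * P(B)
= 25% * 50%
= 1250 / 100 %
= 12.5%

12.5%


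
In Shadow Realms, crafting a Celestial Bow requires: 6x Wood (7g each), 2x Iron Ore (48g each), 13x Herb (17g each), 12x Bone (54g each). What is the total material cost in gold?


Cost breakdown:
  Wood: 6 * 7 = 42
  Iron Ore: 2 * 48 = 96
  Herb: 13 * 17 = 221
  Bone: 12 * 54 = 648
Total = 42 + 96 + 221 + 648 = 1007

1007 gold


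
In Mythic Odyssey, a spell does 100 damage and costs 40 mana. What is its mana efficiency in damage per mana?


Efficiency = damage / mana
= 100 / 40
= 2.50

2.50 dmg/mana


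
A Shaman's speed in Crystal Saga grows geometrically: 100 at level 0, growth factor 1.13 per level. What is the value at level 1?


value = base * growth^level
= 100 * 1.13^1
= 100 * 1.13
= 113.00

113.00 speed


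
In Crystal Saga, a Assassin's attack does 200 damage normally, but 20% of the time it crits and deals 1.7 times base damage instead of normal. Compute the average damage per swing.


E[dmg] = base * (1 + crit_chance * (crit_mult - 1))
cc as decimal = 20/100 = 0.2
cm - 1 = 1.7 - 1 = 0.7
Bonus factor = 0.2 * 0.7 = 0.14
Total multiplier = 1 + 0.14 = 1.14
Expected damage = 200 * 1.14 = 228.00

228.00 damage


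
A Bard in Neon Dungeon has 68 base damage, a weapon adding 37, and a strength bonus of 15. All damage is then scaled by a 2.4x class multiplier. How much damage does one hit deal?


Sum base + weapon + str = 68 + 37 + 15 = 120
Multiply by 2.4:
120 * 2.4 = 288.0

288.0 damage


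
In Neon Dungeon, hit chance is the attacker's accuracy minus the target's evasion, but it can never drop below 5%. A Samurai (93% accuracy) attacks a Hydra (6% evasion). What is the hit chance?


accuracy - evasion = 93 - 6 = 87
Apply floor: max(87, 5) = 87
Hit chance = 87%

87%


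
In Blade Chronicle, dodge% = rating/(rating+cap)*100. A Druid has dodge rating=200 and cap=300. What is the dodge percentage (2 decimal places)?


dodge% = 200 / (200 + 300) * 100
= 200 / 500 * 100
= 0.4 * 100
= 40.00%

40.00%


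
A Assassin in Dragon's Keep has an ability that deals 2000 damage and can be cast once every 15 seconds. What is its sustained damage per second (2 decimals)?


DPS = damage / cooldown
= 2000 / 15
= 133.33

133.33 DPS


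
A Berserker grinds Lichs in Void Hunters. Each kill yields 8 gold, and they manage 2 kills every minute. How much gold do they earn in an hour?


Gold per minute = 8 * 2 = 16
Gold per hour = 16 * 60 = 960

960 gold/hour


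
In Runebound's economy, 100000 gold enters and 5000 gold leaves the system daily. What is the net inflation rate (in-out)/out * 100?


Net gold = 100000 - 5000 = 95000
Inflation rate = net / sunk * 100 = 95000 / 5000 * 100
= 19.0 * 100
= 1900.00%

1900.00%


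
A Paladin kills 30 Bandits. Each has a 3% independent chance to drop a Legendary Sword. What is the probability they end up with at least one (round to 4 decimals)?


P(at least one) = 1 - P(none) = 1 - (1-p)^n
p = 3/100 = 0.03
1 - p = 0.97
(1 - p)^30 = 0.97^30 = 0.401007
P(at least one) = 1 - 0.401007 = 0.5990

0.5990


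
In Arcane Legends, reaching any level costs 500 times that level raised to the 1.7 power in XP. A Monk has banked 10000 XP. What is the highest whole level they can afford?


XP = 500 * level^1.7, so level = (XP / 500)^(1/1.7)
= (10000 / 500)^(1/1.7)
= 20.0^0.5882
= 5.8252
Floor: level = 5

level 5


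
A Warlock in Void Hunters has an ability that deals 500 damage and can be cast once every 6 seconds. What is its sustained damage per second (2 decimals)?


DPS = damage / cooldown
= 500 / 6
= 83.33

83.33 DPS


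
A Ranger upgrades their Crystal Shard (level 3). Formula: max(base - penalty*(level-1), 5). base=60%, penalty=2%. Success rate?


raw_rate = 60 - 2 * (3 - 1)
= 60 - 2 * 2
= 60 - 4
= 56
Apply floor: max(56, 5) = 56%

56%


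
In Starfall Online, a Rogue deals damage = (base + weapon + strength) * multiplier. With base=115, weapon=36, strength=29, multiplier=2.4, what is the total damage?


Sum base + weapon + str = 115 + 36 + 29 = 180
Multiply by 2.4:
180 * 2.4 = 432.0

432.0 damage


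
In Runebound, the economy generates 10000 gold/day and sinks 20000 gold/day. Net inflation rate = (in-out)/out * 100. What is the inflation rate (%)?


Net gold = 10000 - 20000 = -10000
Inflation rate = net / sunk * 100 = -10000 / 20000 * 100
= -0.5 * 100
= -50.00%

-50.00%


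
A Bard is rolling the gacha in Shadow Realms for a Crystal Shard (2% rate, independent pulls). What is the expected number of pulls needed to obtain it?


Expected pulls for a geometric distribution = 1/p = 100 / rate%
= 100 / 2
= 50.0

50.0 pulls


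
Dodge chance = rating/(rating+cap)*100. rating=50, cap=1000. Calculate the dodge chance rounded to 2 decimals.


dodge% = 50 / (50 + 1000) * 100
= 50 / 1050 * 100
= 0.047619 * 100
= 4.76%

4.76%


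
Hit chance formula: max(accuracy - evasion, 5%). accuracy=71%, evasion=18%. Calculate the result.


accuracy - evasion = 71 - 18 = 53
Apply floor: max(53, 5) = 53
Hit chance = 53%

53%


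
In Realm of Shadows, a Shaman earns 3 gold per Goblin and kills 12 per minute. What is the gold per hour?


Gold per minute = 3 * 12 = 36
Gold per hour = 36 * 60 = 2160

2160 gold/hour


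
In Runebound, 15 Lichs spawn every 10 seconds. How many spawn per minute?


Spawns per minute = count * (60 / interval)
= 15 * (60 / 10)
= 15 * 6.0
= 90.0

90.0 per minute


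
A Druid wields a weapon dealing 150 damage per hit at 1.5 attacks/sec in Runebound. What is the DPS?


DPS = damage * attack_speed
= 150 * 1.5
= 225.0

225.0 DPS


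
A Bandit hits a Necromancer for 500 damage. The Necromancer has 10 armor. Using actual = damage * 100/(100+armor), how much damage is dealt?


actual = 500 * 100 / (100 + 10)
= 500 * 100 / 110
= 50000 / 110
= 454.55

454.55 damage


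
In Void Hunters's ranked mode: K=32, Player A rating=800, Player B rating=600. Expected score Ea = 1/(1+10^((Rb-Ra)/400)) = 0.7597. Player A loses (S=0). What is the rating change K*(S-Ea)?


Elo update: delta = K * (S - Ea), where S = 0 (loses)
S - Ea = 0 - 0.7597 = -0.7597
Rating change = 32 * -0.7597
= -24.31

-24.31 rating points


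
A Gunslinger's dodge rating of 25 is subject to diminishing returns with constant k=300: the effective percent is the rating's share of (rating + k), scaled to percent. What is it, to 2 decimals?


effective% = rating / (rating + k) * 100
= 25 / (25 + 300) * 100
= 25 / 325 * 100
= 0.076923 * 100
= 7.69%

7.69%


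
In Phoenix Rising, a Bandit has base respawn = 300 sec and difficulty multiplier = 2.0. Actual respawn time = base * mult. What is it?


Respawn time = base * multiplier
= 300 * 2.0
= 600.0 seconds

600.0 seconds


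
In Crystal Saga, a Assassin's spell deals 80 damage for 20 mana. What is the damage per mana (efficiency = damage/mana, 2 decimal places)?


Efficiency = damage / mana
= 80 / 20
= 4.00

4.00 dmg/mana


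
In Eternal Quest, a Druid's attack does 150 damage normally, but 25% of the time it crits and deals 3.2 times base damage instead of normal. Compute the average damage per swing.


E[dmg] = base * (1 + crit_chance * (crit_mult - 1))
cc as decimal = 25/100 = 0.25
cm - 1 = 3.2 - 1 = 2.2
Bonus factor = 0.25 * 2.2 = 0.55
Total multiplier = 1 + 0.55 = 1.55
Expected damage = 150 * 1.55 = 232.50

232.50 damage


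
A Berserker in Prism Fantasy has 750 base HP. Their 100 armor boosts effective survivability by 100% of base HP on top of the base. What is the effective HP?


EHP = 750 * (1 + 100/100)
= 750 * (1 + 1.0)
= 750 * 2.0
= 1500.0

1500.0 EHP


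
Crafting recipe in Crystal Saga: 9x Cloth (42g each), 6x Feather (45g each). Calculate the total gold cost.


Cost breakdown:
  Cloth: 9 * 42 = 378
  Feather: 6 * 45 = 270
Total = 378 + 270 = 648

648 gold


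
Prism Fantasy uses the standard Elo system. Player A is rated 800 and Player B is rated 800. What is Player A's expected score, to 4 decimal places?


Elo expected score: Ea = 1/(1 + 10^((Rb-Ra)/400))
Rb - Ra = 800 - 800 = 0
(Rb-Ra)/400 = 0/400 = 0.0
10^0.0 = 1.0
Ea = 1/(1 + 1.0) = 1/2.0 = 0.5000

0.5000


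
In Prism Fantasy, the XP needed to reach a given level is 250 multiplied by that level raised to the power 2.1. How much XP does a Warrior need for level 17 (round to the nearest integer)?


XP = 250 * level^2.1
Substitute level = 17:
XP = 250 * 17^2.1
= 250 * 383.6567
= 95914

95914 XP


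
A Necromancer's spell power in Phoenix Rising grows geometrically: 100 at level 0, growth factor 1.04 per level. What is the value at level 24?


value = base * growth^level
= 100 * 1.04^24
= 100 * 2.563304
= 256.33

256.33 spell power


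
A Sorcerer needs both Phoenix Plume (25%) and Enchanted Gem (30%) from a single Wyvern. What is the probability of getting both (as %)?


For independent events, P(both) = P(A) * P(B)
= 25% * 30%
= 750 / 100 %
= 7.5%

7.5%


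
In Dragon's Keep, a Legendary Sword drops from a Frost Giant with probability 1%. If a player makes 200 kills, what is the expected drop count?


Expected drops = kills * (drop_rate / 100)
= 200 * (1 / 100)
= 200 * 0.01
= 2.0

2.0 drops


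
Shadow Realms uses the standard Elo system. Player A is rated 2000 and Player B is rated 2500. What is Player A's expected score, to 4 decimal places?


Elo expected score: Ea = 1/(1 + 10^((Rb-Ra)/400))
Rb - Ra = 2500 - 2000 = 500
(Rb-Ra)/400 = 500/400 = 1.25
10^1.25 = 17.782794
Ea = 1/(1 + 17.782794) = 1/18.782794 = 0.0532

0.0532


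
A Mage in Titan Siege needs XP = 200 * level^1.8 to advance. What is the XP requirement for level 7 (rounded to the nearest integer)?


XP = 200 * level^1.8
Substitute level = 7:
XP = 200 * 7^1.8
= 200 * 33.2029
= 6641

6641 XP


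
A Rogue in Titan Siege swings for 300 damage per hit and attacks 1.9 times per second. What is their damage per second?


DPS = damage * attack_speed
= 300 * 1.9
= 570.0

570.0 DPS


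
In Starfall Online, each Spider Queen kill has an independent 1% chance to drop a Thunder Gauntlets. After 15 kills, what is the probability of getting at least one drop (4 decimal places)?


P(at least one) = 1 - P(none) = 1 - (1-p)^n
p = 1/100 = 0.01
1 - p = 0.99
(1 - p)^15 = 0.99^15 = 0.860058
P(at least one) = 1 - 0.860058 = 0.1399

0.1399


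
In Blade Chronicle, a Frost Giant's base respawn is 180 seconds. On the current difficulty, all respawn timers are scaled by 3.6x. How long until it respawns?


Respawn time = base * multiplier
= 180 * 3.6
= 648.0 seconds

648.0 seconds


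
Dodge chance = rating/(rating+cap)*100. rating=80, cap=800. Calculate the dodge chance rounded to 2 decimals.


dodge% = 80 / (80 + 800) * 100
= 80 / 880 * 100
= 0.090909 * 100
= 9.09%

9.09%


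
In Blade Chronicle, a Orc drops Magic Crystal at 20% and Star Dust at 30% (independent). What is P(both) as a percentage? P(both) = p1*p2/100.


For independent events, P(both) = P(A) * P(B)
= 20% * 30%
= 600 / 100 %
= 6.0%

6.0%


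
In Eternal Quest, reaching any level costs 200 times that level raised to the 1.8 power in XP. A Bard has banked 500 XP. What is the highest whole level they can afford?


XP = 200 * level^1.8, so level = (XP / 200)^(1/1.8)
= (500 / 200)^(1/1.8)
= 2.5^0.5556
= 1.6637
Floor: level = 1

level 1


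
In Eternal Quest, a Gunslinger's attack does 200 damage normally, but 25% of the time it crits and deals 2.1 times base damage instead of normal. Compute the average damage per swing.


E[dmg] = base * (1 + crit_chance * (crit_mult - 1))
cc as decimal = 25/100 = 0.25
cm - 1 = 2.1 - 1 = 1.1
Bonus factor = 0.25 * 1.1 = 0.275
Total multiplier = 1 + 0.275 = 1.275
Expected damage = 200 * 1.275 = 255.00

255.00 damage


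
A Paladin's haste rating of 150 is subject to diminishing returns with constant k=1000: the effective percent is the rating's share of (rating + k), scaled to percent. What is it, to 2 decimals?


effective% = rating / (rating + k) * 100
= 150 / (150 + 1000) * 100
= 150 / 1150 * 100
= 0.130435 * 100
= 13.04%

13.04%


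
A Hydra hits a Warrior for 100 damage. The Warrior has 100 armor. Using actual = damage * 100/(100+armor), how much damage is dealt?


actual = 100 * 100 / (100 + 100)
= 100 * 100 / 200
= 10000 / 200
= 50.00

50.00 damage


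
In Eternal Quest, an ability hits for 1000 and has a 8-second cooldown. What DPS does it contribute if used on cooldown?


DPS = damage / cooldown
= 1000 / 8
= 125.00

125.00 DPS


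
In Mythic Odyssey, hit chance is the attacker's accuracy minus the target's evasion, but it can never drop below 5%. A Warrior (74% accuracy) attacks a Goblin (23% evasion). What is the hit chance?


accuracy - evasion = 74 - 23 = 51
Apply floor: max(51, 5) = 51
Hit chance = 51%

51%


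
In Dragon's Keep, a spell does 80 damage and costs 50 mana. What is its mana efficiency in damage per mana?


Efficiency = damage / mana
= 80 / 50
= 1.60

1.60 dmg/mana


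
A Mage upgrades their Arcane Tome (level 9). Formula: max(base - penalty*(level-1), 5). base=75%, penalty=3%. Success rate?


raw_rate = 75 - 3 * (9 - 1)
= 75 - 3 * 8
= 75 - 24
= 51
Apply floor: max(51, 5) = 51%

51%


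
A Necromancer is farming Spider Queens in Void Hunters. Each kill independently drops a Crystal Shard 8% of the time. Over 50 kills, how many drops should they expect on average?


Expected drops = kills * (drop_rate / 100)
= 50 * (8 / 100)
= 50 * 0.08
= 4.0

4.0 drops


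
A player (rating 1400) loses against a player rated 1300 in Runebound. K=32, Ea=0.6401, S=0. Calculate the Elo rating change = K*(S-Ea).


Elo update: delta = K * (S - Ea), where S = 0 (loses)
S - Ea = 0 - 0.6401 = -0.6401
Rating change = 32 * -0.6401
= -20.48

-20.48 rating points


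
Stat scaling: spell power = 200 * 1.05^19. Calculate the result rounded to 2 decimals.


value = base * growth^level
= 200 * 1.05^19
= 200 * 2.52695
= 505.39

505.39 spell power


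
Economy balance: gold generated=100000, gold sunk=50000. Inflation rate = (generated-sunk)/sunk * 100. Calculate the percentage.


Net gold = 100000 - 50000 = 50000
Inflation rate = net / sunk * 100 = 50000 / 50000 * 100
= 1.0 * 100
= 100.00%

100.00%


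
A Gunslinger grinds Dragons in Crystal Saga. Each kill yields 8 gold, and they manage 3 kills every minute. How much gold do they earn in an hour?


Gold per minute = 8 * 3 = 24
Gold per hour = 24 * 60 = 1440

1440 gold/hour


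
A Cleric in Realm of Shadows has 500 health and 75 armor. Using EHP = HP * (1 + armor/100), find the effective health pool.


EHP = 500 * (1 + 75/100)
= 500 * (1 + 0.75)
= 500 * 1.75
= 875.0

875.0 EHP


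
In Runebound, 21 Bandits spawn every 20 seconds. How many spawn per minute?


Spawns per minute = count * (60 / interval)
= 21 * (60 / 20)
= 21 * 3.0
= 63.0

63.0 per minute


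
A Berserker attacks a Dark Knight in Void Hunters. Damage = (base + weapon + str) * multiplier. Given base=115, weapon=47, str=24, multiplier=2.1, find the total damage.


Sum base + weapon + str = 115 + 47 + 24 = 186
Multiply by 2.1:
186 * 2.1 = 390.6

390.6 damage


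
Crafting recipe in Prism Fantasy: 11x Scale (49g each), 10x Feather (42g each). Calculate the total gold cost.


Cost breakdown:
  Scale: 11 * 49 = 539
  Feather: 10 * 42 = 420
Total = 539 + 420 = 959

959 gold


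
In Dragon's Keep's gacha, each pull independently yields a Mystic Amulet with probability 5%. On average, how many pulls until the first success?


Expected pulls for a geometric distribution = 1/p = 100 / rate%
= 100 / 5
= 20.0

20.0 pulls


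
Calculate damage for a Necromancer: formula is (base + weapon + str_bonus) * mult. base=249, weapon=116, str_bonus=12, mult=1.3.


Sum base + weapon + str = 249 + 116 + 12 = 377
Multiply by 1.3:
377 * 1.3 = 490.1

490.1 damage


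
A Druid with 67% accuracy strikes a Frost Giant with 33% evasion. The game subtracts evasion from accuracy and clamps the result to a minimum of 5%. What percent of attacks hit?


accuracy - evasion = 67 - 33 = 34
Apply floor: max(34, 5) = 34
Hit chance = 34%

34%


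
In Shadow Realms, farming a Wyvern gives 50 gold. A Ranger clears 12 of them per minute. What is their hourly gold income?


Gold per minute = 50 * 12 = 600
Gold per hour = 600 * 60 = 36000

36000 gold/hour


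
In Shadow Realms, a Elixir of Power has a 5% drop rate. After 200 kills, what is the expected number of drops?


Expected drops = kills * (drop_rate / 100)
= 200 * (5 / 100)
= 200 * 0.05
= 10.0

10.0 drops


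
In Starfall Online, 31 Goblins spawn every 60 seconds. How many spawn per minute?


Spawns per minute = count * (60 / interval)
= 31 * (60 / 60)
= 31 * 1.0
= 31.0

31.0 per minute


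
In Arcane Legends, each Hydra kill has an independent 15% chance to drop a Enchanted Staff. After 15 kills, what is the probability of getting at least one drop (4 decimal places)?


P(at least one) = 1 - P(none) = 1 - (1-p)^n
p = 15/100 = 0.15
1 - p = 0.85
(1 - p)^15 = 0.85^15 = 0.087354
P(at least one) = 1 - 0.087354 = 0.9126

0.9126


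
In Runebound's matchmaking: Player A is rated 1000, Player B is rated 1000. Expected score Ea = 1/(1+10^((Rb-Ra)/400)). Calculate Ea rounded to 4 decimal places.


Elo expected score: Ea = 1/(1 + 10^((Rb-Ra)/400))
Rb - Ra = 1000 - 1000 = 0
(Rb-Ra)/400 = 0/400 = 0.0
10^0.0 = 1.0
Ea = 1/(1 + 1.0) = 1/2.0 = 0.5000

0.5000


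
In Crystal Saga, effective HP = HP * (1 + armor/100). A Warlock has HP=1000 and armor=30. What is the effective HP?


EHP = 1000 * (1 + 30/100)
= 1000 * (1 + 0.3)
= 1000 * 1.3
= 1300.0

1300.0 EHP


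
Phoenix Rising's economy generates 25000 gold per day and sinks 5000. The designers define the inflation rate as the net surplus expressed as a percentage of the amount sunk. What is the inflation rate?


Net gold = 25000 - 5000 = 20000
Inflation rate = net / sunk * 100 = 20000 / 5000 * 100
= 4.0 * 100
= 400.00%

400.00%


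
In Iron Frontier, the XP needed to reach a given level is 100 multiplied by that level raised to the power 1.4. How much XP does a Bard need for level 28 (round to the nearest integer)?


XP = 100 * level^1.4
Substitute level = 28:
XP = 100 * 28^1.4
= 100 * 106.1747
= 10617

10617 XP


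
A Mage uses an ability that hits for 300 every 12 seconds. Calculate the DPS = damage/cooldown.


DPS = damage / cooldown
= 300 / 12
= 25.00

25.00 DPS


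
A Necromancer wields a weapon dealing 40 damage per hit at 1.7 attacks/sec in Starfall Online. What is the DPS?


DPS = damage * attack_speed
= 40 * 1.7
= 68.0

68.0 DPS


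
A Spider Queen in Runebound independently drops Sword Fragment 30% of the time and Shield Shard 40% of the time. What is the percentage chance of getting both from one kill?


For independent events, P(both) = P(A) * P(B)
= 30% * 40%
= 1200 / 100 %
= 12.0%

12.0%


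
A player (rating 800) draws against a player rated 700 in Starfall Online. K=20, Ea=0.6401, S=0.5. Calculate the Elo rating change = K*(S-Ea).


Elo update: delta = K * (S - Ea), where S = 0.5 (draws)
S - Ea = 0.5 - 0.6401 = -0.1401
Rating change = 20 * -0.1401
= -2.80

-2.80 rating points


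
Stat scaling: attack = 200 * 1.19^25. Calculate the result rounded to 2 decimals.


value = base * growth^level
= 200 * 1.19^25
= 200 * 77.388073
= 15477.61

15477.61 attack


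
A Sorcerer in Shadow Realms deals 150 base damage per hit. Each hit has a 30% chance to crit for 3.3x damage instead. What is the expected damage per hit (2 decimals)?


E[dmg] = base * (1 + crit_chance * (crit_mult - 1))
cc as decimal = 30/100 = 0.3
cm - 1 = 3.3 - 1 = 2.3
Bonus factor = 0.3 * 2.3 = 0.69
Total multiplier = 1 + 0.69 = 1.69
Expected damage = 150 * 1.69 = 253.50

253.50 damage


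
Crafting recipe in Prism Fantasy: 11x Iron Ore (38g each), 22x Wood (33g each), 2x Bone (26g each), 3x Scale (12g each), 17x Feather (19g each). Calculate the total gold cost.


Cost breakdown:
  Iron Ore: 11 * 38 = 418
  Wood: 22 * 33 = 726
  Bone: 2 * 26 = 52
  Scale: 3 * 12 = 36
  Feather: 17 * 19 = 323
Total = 418 + 726 + 52 + 36 + 323 = 1555

1555 gold


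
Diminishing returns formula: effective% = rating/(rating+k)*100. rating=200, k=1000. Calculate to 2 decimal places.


effective% = rating / (rating + k) * 100
= 200 / (200 + 1000) * 100
= 200 / 1200 * 100
= 0.166667 * 100
= 16.67%

16.67%


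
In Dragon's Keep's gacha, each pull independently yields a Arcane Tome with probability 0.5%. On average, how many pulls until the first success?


Expected pulls for a geometric distribution = 1/p = 100 / rate%
= 100 / 0.5
= 200.0

200.0 pulls


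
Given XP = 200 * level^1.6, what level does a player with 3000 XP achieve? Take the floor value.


XP = 200 * level^1.6, so level = (XP / 200)^(1/1.6)
= (3000 / 200)^(1/1.6)
= 15.0^0.625
= 5.4332
Floor: level = 5

level 5


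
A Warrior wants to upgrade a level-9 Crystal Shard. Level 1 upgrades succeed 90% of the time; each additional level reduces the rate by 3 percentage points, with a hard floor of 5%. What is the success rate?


raw_rate = 90 - 3 * (9 - 1)
= 90 - 3 * 8
= 90 - 24
= 66
Apply floor: max(66, 5) = 66%

66%


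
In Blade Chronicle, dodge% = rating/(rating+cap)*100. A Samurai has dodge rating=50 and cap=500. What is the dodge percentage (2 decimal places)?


dodge% = 50 / (50 + 500) * 100
= 50 / 550 * 100
= 0.090909 * 100
= 9.09%

9.09%


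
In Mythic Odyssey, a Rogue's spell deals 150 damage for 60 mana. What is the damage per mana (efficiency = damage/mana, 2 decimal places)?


Efficiency = damage / mana
= 150 / 60
= 2.50

2.50 dmg/mana


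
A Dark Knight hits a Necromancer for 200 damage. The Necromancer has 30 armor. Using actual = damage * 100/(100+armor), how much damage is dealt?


actual = 200 * 100 / (100 + 30)
= 200 * 100 / 130
= 20000 / 130
= 153.85

153.85 damage


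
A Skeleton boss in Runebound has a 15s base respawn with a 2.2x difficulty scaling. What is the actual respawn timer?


Respawn time = base * multiplier
= 15 * 2.2
= 33.0 seconds

33.0 seconds


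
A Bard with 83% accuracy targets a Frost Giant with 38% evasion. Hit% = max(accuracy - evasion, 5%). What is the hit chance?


accuracy - evasion = 83 - 38 = 45
Apply floor: max(45, 5) = 45
Hit chance = 45%

45%


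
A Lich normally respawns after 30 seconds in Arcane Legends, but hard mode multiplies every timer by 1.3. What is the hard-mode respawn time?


Respawn time = base * multiplier
= 30 * 1.3
= 39.0 seconds

39.0 seconds


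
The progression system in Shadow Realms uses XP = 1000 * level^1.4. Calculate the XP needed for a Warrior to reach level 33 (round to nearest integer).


XP = 1000 * level^1.4
Substitute level = 33:
XP = 1000 * 33^1.4
= 1000 * 133.6348
= 133635

133635 XP


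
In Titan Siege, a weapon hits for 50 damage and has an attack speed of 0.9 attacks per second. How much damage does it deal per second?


DPS = damage * attack_speed
= 50 * 0.9
= 45.0

45.0 DPS


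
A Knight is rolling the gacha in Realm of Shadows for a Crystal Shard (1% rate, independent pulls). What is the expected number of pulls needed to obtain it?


Expected pulls for a geometric distribution = 1/p = 100 / rate%
= 100 / 1
= 100.0

100.0 pulls


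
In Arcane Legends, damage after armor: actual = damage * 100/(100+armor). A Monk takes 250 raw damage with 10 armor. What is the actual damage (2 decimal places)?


actual = 250 * 100 / (100 + 10)
= 250 * 100 / 110
= 25000 / 110
= 227.27

227.27 damage


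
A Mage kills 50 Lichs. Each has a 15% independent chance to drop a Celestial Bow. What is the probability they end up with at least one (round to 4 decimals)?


P(at least one) = 1 - P(none) = 1 - (1-p)^n
p = 15/100 = 0.15
1 - p = 0.85
(1 - p)^50 = 0.85^50 = 0.000296
P(at least one) = 1 - 0.000296 = 0.9997

0.9997


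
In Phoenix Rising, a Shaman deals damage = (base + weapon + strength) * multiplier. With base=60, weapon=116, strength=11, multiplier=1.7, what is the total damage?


Sum base + weapon + str = 60 + 116 + 11 = 187
Multiply by 1.7:
187 * 1.7 = 317.9

317.9 damage


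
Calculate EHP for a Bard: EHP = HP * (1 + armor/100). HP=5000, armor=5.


EHP = 5000 * (1 + 5/100)
= 5000 * (1 + 0.05)
= 5000 * 1.05
= 5250.0

5250.0 EHP


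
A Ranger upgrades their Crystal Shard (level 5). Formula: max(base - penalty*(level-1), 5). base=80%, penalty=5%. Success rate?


raw_rate = 80 - 5 * (5 - 1)
= 80 - 5 * 4
= 80 - 20
= 60
Apply floor: max(60, 5) = 60%

60%


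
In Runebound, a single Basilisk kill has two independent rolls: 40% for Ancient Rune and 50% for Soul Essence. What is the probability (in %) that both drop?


For independent events, P(both) = P(A) * P(B)
= 40% * 50%
= 2000 / 100 %
= 20.0%

20.0%


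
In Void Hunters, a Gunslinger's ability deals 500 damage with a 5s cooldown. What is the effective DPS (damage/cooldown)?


DPS = damage / cooldown
= 500 / 5
= 100.00

100.00 DPS


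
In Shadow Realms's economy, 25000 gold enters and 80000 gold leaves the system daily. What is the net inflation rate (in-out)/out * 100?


Net gold = 25000 - 80000 = -55000
Inflation rate = net / sunk * 100 = -55000 / 80000 * 100
= -0.6875 * 100
= -68.75%

-68.75%


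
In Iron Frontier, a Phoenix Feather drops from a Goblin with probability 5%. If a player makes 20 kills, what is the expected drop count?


Expected drops = kills * (drop_rate / 100)
= 20 * (5 / 100)
= 20 * 0.05
= 1.0

1.0 drops


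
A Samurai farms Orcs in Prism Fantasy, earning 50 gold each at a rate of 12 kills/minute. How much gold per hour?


Gold per minute = 50 * 12 = 600
Gold per hour = 600 * 60 = 36000

36000 gold/hour


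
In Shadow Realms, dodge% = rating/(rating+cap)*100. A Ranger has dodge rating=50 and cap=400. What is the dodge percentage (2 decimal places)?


dodge% = 50 / (50 + 400) * 100
= 50 / 450 * 100
= 0.111111 * 100
= 11.11%

11.11%


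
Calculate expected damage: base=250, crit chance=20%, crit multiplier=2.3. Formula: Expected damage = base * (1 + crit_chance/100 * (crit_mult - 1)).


E[dmg] = base * (1 + crit_chance * (crit_mult - 1))
cc as decimal = 20/100 = 0.2
cm - 1 = 2.3 - 1 = 1.3
Bonus factor = 0.2 * 1.3 = 0.26
Total multiplier = 1 + 0.26 = 1.26
Expected damage = 250 * 1.26 = 315.00

315.00 damage


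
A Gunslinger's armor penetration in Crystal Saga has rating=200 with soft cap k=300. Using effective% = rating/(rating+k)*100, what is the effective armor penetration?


effective% = rating / (rating + k) * 100
= 200 / (200 + 300) * 100
= 200 / 500 * 100
= 0.4 * 100
= 40.00%

40.00%


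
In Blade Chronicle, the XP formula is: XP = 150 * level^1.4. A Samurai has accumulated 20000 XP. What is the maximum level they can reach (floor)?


XP = 150 * level^1.4, so level = (XP / 150)^(1/1.4)
= (20000 / 150)^(1/1.4)
= 133.3333^0.7143
= 32.9468
Floor: level = 32

level 32


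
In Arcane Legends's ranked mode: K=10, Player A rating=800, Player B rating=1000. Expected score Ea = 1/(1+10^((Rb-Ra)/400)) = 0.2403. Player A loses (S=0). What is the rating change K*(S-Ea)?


Elo update: delta = K * (S - Ea), where S = 0 (loses)
S - Ea = 0 - 0.2403 = -0.2403
Rating change = 10 * -0.2403
= -2.40

-2.40 rating points


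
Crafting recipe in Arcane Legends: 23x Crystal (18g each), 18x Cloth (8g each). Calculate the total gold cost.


Cost breakdown:
  Crystal: 23 * 18 = 414
  Cloth: 18 * 8 = 144
Total = 414 + 144 = 558

558 gold


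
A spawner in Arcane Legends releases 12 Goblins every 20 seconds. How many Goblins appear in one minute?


Spawns per minute = count * (60 / interval)
= 12 * (60 / 20)
= 12 * 3.0
= 36.0

36.0 per minute


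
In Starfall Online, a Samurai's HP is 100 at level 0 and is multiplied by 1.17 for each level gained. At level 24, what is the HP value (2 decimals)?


value = base * growth^level
= 100 * 1.17^24
= 100 * 43.297287
= 4329.73

4329.73 HP


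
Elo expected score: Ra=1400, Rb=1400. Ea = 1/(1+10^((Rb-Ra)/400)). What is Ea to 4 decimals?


Elo expected score: Ea = 1/(1 + 10^((Rb-Ra)/400))
Rb - Ra = 1400 - 1400 = 0
(Rb-Ra)/400 = 0/400 = 0.0
10^0.0 = 1.0
Ea = 1/(1 + 1.0) = 1/2.0 = 0.5000

0.5000


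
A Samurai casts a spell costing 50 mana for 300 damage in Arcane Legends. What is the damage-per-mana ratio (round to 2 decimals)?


Efficiency = damage / mana
= 300 / 50
= 6.00

6.00 dmg/mana


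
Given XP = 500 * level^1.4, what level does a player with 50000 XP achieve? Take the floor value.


XP = 500 * level^1.4, so level = (XP / 500)^(1/1.4)
= (50000 / 500)^(1/1.4)
= 100.0^0.7143
= 26.827
Floor: level = 26

level 26


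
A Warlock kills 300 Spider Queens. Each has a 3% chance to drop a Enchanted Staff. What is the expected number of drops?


Expected drops = kills * (drop_rate / 100)
= 300 * (3 / 100)
= 300 * 0.03
= 9.0

9.0 drops


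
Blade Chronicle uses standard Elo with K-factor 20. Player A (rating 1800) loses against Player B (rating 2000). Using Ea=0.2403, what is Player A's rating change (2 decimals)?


Elo update: delta = K * (S - Ea), where S = 0 (loses)
S - Ea = 0 - 0.2403 = -0.2403
Rating change = 20 * -0.2403
= -4.81

-4.81 rating points


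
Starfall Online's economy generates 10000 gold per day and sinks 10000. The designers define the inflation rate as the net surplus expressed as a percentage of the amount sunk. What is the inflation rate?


Net gold = 10000 - 10000 = 0
Inflation rate = net / sunk * 100 = 0 / 10000 * 100
= 0.0 * 100
= 0.00%

0.00%


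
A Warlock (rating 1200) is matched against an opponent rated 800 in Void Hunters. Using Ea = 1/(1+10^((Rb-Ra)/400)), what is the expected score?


Elo expected score: Ea = 1/(1 + 10^((Rb-Ra)/400))
Rb - Ra = 800 - 1200 = -400
(Rb-Ra)/400 = -400/400 = -1.0
10^-1.0 = 0.1
Ea = 1/(1 + 0.1) = 1/1.1 = 0.9091

0.9091


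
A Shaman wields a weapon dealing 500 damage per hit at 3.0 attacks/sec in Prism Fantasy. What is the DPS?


DPS = damage * attack_speed
= 500 * 3.0
= 1500.0

1500.0 DPS


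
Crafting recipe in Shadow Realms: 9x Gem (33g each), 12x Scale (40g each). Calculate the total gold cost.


Cost breakdown:
  Gem: 9 * 33 = 297
  Scale: 12 * 40 = 480
Total = 297 + 480 = 777

777 gold


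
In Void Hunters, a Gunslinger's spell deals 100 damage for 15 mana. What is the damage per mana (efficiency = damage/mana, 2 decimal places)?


Efficiency = damage / mana
= 100 / 15
= 6.67

6.67 dmg/mana


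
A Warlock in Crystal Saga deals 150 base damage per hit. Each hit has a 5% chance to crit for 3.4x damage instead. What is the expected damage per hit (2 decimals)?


E[dmg] = base * (1 + crit_chance * (crit_mult - 1))
cc as decimal = 5/100 = 0.05
cm - 1 = 3.4 - 1 = 2.4
Bonus factor = 0.05 * 2.4 = 0.12
Total multiplier = 1 + 0.12 = 1.12
Expected damage = 150 * 1.12 = 168.00

168.00 damage


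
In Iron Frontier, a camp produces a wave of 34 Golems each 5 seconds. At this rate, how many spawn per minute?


Spawns per minute = count * (60 / interval)
= 34 * (60 / 5)
= 34 * 12.0
= 408.0

408.0 per minute


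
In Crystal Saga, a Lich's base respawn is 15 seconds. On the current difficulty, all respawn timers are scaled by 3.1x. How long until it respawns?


Respawn time = base * multiplier
= 15 * 3.1
= 46.5 seconds

46.5 seconds


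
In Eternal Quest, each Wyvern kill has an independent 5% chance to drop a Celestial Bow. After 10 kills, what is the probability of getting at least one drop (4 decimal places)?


P(at least one) = 1 - P(none) = 1 - (1-p)^n
p = 5/100 = 0.05
1 - p = 0.95
(1 - p)^10 = 0.95^10 = 0.598737
P(at least one) = 1 - 0.598737 = 0.4013

0.4013


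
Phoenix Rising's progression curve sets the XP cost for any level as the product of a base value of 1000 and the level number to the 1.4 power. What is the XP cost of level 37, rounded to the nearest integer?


XP = 1000 * level^1.4
Substitute level = 37:
XP = 1000 * 37^1.4
= 1000 * 156.8492
= 156849

156849 XP


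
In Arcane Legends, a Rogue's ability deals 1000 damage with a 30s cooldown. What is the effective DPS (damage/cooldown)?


DPS = damage / cooldown
= 1000 / 30
= 33.33

33.33 DPS


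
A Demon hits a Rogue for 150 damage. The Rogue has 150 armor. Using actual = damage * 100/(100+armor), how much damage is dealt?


actual = 150 * 100 / (100 + 150)
= 150 * 100 / 250
= 15000 / 250
= 60.00

60.00 damage


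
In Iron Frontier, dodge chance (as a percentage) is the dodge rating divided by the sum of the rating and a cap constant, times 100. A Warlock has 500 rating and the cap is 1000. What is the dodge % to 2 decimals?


dodge% = 500 / (500 + 1000) * 100
= 500 / 1500 * 100
= 0.333333 * 100
= 33.33%

33.33%


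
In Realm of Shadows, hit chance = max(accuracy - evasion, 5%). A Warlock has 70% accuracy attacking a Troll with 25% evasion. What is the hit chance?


accuracy - evasion = 70 - 25 = 45
Apply floor: max(45, 5) = 45
Hit chance = 45%

45%


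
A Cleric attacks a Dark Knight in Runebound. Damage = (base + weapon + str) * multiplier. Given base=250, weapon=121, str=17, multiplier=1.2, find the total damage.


Sum base + weapon + str = 250 + 121 + 17 = 388
Multiply by 1.2:
388 * 1.2 = 465.6

465.6 damage


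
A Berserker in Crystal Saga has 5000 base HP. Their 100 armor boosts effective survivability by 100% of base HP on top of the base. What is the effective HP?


EHP = 5000 * (1 + 100/100)
= 5000 * (1 + 1.0)
= 5000 * 2.0
= 10000.0

10000.0 EHP


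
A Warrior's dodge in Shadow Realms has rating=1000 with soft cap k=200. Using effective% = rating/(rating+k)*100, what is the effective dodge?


effective% = rating / (rating + k) * 100
= 1000 / (1000 + 200) * 100
= 1000 / 1200 * 100
= 0.833333 * 100
= 83.33%

83.33%


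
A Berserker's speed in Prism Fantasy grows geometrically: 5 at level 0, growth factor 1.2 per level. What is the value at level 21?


value = base * growth^level
= 5 * 1.2^21
= 5 * 46.00512
= 230.03

230.03 speed


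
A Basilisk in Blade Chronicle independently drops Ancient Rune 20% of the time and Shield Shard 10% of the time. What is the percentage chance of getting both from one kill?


For independent events, P(both) = P(A) * P(B)
= 20% * 10%
= 200 / 100 %
= 2.0%

2.0%


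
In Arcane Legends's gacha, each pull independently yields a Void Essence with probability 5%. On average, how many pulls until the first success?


Expected pulls for a geometric distribution = 1/p = 100 / rate%
= 100 / 5
= 20.0

20.0 pulls


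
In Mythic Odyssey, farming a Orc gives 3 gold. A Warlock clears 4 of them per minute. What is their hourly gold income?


Gold per minute = 3 * 4 = 12
Gold per hour = 12 * 60 = 720

720 gold/hour


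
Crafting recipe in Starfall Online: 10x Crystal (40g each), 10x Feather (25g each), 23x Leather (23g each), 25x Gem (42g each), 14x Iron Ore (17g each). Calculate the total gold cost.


Cost breakdown:
  Crystal: 10 * 40 = 400
  Feather: 10 * 25 = 250
  Leather: 23 * 23 = 529
  Gem: 25 * 42 = 1050
  Iron Ore: 14 * 17 = 238
Total = 400 + 250 + 529 + 1050 + 238 = 2467

2467 gold


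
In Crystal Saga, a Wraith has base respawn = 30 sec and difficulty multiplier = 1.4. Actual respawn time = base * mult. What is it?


Respawn time = base * multiplier
= 30 * 1.4
= 42.0 seconds

42.0 seconds


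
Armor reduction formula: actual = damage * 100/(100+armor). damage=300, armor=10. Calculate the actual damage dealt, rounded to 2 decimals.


actual = 300 * 100 / (100 + 10)
= 300 * 100 / 110
= 30000 / 110
= 272.73

272.73 damage


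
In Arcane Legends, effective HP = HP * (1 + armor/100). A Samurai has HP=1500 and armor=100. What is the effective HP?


EHP = 1500 * (1 + 100/100)
= 1500 * (1 + 1.0)
= 1500 * 2.0
= 3000.0

3000.0 EHP


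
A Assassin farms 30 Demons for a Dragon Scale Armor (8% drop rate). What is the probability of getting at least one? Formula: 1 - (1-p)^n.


P(at least one) = 1 - P(none) = 1 - (1-p)^n
p = 8/100 = 0.08
1 - p = 0.92
(1 - p)^30 = 0.92^30 = 0.081966
P(at least one) = 1 - 0.081966 = 0.9180

0.9180


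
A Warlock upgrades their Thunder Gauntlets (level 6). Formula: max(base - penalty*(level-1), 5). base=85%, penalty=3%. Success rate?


raw_rate = 85 - 3 * (6 - 1)
= 85 - 3 * 5
= 85 - 15
= 70
Apply floor: max(70, 5) = 70%

70%


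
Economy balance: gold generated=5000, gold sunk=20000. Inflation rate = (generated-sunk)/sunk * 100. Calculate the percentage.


Net gold = 5000 - 20000 = -15000
Inflation rate = net / sunk * 100 = -15000 / 20000 * 100
= -0.75 * 100
= -75.00%

-75.00%


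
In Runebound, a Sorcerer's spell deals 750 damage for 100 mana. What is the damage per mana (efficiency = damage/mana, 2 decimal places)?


Efficiency = damage / mana
= 750 / 100
= 7.50

7.50 dmg/mana


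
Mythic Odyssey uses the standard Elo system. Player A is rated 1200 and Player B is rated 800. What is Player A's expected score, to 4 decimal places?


Elo expected score: Ea = 1/(1 + 10^((Rb-Ra)/400))
Rb - Ra = 800 - 1200 = -400
(Rb-Ra)/400 = -400/400 = -1.0
10^-1.0 = 0.1
Ea = 1/(1 + 0.1) = 1/1.1 = 0.9091

0.9091


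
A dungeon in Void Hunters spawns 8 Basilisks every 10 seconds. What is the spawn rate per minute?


Spawns per minute = count * (60 / interval)
= 8 * (60 / 10)
= 8 * 6.0
= 48.0

48.0 per minute


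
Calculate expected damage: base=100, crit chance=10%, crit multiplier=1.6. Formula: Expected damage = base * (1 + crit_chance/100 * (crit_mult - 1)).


E[dmg] = base * (1 + crit_chance * (crit_mult - 1))
cc as decimal = 10/100 = 0.1
cm - 1 = 1.6 - 1 = 0.6
Bonus factor = 0.1 * 0.6 = 0.06
Total multiplier = 1 + 0.06 = 1.06
Expected damage = 100 * 1.06 = 106.00

106.00 damage


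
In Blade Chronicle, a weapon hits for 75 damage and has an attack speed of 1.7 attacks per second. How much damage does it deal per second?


DPS = damage * attack_speed
= 75 * 1.7
= 127.5

127.5 DPS


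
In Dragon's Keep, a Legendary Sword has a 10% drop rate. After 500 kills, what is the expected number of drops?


Expected drops = kills * (drop_rate / 100)
= 500 * (10 / 100)
= 500 * 0.1
= 50.0

50.0 drops


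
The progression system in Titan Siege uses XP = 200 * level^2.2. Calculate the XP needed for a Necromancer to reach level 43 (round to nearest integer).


XP = 200 * level^2.2
Substitute level = 43:
XP = 200 * 43^2.2
= 200 * 3923.1111
= 784622

784622 XP


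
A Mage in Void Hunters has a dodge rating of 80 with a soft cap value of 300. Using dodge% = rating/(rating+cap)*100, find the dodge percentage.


dodge% = 80 / (80 + 300) * 100
= 80 / 380 * 100
= 0.210526 * 100
= 21.05%

21.05%


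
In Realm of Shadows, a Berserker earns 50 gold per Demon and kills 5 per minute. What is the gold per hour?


Gold per minute = 50 * 5 = 250
Gold per hour = 250 * 60 = 15000

15000 gold/hour


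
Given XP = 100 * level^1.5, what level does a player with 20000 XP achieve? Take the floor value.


XP = 100 * level^1.5, so level = (XP / 100)^(1/1.5)
= (20000 / 100)^(1/1.5)
= 200.0^0.6667
= 34.1995
Floor: level = 34

level 34
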